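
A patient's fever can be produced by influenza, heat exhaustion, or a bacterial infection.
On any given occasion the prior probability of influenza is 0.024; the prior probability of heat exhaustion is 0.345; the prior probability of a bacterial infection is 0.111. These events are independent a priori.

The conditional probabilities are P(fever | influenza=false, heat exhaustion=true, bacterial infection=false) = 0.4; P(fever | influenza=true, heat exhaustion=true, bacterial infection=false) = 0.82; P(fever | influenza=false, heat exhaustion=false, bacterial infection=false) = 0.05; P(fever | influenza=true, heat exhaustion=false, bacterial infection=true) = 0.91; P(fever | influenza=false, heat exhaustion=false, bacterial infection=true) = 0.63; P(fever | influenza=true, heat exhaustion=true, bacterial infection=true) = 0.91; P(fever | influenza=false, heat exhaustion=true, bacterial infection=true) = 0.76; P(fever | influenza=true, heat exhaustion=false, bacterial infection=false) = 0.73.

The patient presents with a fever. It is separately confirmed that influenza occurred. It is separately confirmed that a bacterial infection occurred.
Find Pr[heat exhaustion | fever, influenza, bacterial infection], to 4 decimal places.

P(fever | influenza, bacterial infection) = 0.91×0.655 + 0.91×0.345 = 0.596050 + 0.313950 = 0.910000
Of this, 0.313950 comes from 0.91×0.345 (the heat exhaustion=true cases).
P(heat exhaustion | fever, influenza, bacterial infection) = 0.313950 / 0.910000 ≈ 0.3450

Pr[heat exhaustion | fever, influenza, bacterial infection] ≈ 0.3450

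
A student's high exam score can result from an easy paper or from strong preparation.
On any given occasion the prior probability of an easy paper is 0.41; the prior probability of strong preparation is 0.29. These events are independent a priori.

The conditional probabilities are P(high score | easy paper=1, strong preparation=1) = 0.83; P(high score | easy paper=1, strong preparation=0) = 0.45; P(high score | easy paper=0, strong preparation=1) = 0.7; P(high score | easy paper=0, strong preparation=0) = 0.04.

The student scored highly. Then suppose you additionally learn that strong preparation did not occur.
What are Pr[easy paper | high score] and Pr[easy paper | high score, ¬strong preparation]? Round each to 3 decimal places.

P(high score) = 0.04×0.59×0.71 + 0.7×0.59×0.29 + 0.45×0.41×0.71 + 0.83×0.41×0.29 = 0.016756 + 0.119770 + 0.130995 + 0.098687 = 0.366208
Restricting to configurations with easy paper present: 0.130995 + 0.098687 = 0.229682.
Hence the posterior is 0.229682/0.366208 ≈ 0.627.

Now condition on the additional information:
For the numerator, keep only easy paper=true terms: 0.45*0.41 = 0.184500
Normalizer over all consistent configurations: 0.04*0.59 + 0.45*0.41 = 0.208100
Posterior = 0.184500 / 0.208100 ≈ 0.887
With strong preparation excluded, easy paper must carry more of the explanatory weight for the high score.

Pr[easy paper | high score] ≈ 0.627; Pr[easy paper | high score, ¬strong preparation] ≈ 0.887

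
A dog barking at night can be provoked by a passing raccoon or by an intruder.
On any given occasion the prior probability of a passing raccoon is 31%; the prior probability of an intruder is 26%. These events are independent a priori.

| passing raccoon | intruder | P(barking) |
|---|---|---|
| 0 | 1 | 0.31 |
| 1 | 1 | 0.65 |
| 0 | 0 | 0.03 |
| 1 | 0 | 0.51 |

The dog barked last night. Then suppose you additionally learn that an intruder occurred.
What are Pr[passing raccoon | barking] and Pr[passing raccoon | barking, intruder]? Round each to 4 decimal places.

Sum P(barking|·) weighted by the priors over the 4 (passing raccoon, intruder) configurations:
  P(barking) = 0.03*0.69*0.74 + 0.31*0.69*0.26 + 0.51*0.31*0.74 + 0.65*0.31*0.26
        = 0.015318 + 0.055614 + 0.116994 + 0.052390 = 0.240316
The terms with passing raccoon present sum to 0.169384, so
  P(passing raccoon | barking) = 0.169384 / 0.240316 ≈ 0.7048

Now condition on the additional information:
P(barking | intruder) = 0.31*0.69 + 0.65*0.31 = 0.213900 + 0.201500 = 0.415400
Of this, 0.201500 comes from 0.65*0.31 (the passing raccoon=true cases).
Hence the posterior is 0.201500/0.415400 ≈ 0.4851.
Conditioning on intruder lowers the posterior on passing raccoon: the classic explaining-away effect in a common-effect structure.

Pr[passing raccoon | barking] ≈ 0.7048; Pr[passing raccoon | barking, intruder] ≈ 0.4851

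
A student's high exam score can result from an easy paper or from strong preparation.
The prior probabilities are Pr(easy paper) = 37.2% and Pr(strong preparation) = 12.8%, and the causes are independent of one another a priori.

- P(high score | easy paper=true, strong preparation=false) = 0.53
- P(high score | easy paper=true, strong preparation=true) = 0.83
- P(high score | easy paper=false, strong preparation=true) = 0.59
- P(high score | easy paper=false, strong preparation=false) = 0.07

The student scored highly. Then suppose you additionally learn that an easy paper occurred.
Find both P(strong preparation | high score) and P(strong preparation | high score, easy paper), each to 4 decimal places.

P(strong preparation | high score) ≈ 0.2926; P(strong preparation | high score, easy paper) ≈ 0.1869

Numerator (weight on configurations with strong preparation): 0.047427 + 0.039521 = 0.086948
Denominator P(high score): 0.07×0.628×0.872 + 0.59×0.628×0.128 + 0.53×0.372×0.872 + 0.83×0.372×0.128 = 0.297205
Posterior = 0.086948 / 0.297205 ≈ 0.2926

Now condition on the additional information:
Weight on strong preparation=true, given the evidence: 0.83*0.128 = 0.106240
The normalizing constant is 0.53*0.872 + 0.83*0.128 = 0.568400
P(strong preparation | high score, easy paper) = 0.106240/0.568400 ≈ 0.1869
Conditioning on easy paper lowers the posterior on strong preparation: the classic explaining-away effect in a common-effect structure.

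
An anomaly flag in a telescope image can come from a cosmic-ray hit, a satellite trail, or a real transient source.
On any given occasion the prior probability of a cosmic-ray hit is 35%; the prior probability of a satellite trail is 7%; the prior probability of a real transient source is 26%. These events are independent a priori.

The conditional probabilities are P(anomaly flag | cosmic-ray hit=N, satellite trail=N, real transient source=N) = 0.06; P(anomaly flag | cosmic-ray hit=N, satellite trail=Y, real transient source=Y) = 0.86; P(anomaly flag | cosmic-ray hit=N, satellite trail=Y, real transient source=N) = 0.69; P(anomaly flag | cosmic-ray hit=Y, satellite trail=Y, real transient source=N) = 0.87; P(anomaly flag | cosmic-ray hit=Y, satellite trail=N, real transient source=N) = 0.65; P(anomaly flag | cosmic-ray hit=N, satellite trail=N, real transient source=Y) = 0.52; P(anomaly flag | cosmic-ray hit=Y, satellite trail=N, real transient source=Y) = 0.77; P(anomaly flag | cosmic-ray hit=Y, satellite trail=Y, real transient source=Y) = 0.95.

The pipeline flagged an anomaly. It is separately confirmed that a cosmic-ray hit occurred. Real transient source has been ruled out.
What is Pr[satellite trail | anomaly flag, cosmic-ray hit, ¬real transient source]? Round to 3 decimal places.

Pr[satellite trail | anomaly flag, cosmic-ray hit, ¬real transient source] ≈ 0.092

Enumerate both values of satellite trail and weight by the priors:
  P(anomaly flag | cosmic-ray hit, ¬real transient source) = 0.65×0.93 + 0.87×0.07
        = 0.604500 + 0.060900 = 0.665400
The terms with satellite trail present sum to 0.060900, so
  P(satellite trail | anomaly flag, cosmic-ray hit, ¬real transient source) = 0.060900 / 0.665400 ≈ 0.092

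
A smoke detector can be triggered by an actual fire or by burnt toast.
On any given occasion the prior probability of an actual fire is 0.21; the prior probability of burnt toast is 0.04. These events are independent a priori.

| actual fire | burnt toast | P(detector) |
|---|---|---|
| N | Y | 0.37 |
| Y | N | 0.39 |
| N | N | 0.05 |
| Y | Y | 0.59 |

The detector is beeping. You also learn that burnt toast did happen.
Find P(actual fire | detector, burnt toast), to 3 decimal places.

P(actual fire | detector, burnt toast) ≈ 0.298

Sum P(detector|·) weighted by the priors over both values of actual fire:
  P(detector | burnt toast) = 0.37*0.79 + 0.59*0.21
        = 0.292300 + 0.123900 = 0.416200
The terms with actual fire present sum to 0.123900, so
  P(actual fire | detector, burnt toast) = 0.123900 / 0.416200 ≈ 0.298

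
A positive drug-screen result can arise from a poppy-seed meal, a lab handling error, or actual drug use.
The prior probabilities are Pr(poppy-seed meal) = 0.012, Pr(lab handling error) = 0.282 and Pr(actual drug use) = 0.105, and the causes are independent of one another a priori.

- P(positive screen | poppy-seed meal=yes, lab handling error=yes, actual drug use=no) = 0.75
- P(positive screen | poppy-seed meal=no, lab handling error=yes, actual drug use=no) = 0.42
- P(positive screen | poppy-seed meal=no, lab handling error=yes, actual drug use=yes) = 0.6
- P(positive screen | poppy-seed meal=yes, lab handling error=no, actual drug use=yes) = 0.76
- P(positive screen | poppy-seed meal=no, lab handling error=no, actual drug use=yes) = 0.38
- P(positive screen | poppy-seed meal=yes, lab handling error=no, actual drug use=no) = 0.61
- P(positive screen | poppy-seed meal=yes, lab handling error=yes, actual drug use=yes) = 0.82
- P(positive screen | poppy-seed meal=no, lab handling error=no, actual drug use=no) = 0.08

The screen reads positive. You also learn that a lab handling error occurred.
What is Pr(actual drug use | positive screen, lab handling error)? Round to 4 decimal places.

P(positive screen | lab handling error) = 0.42×0.988×0.895 + 0.6×0.988×0.105 + 0.75×0.012×0.895 + 0.82×0.012×0.105 = 0.371389 + 0.062244 + 0.008055 + 0.001033 = 0.442721
The actual drug use-present share is 0.062244 + 0.001033 = 0.063277.
Hence the posterior is 0.063277/0.442721 ≈ 0.1429.

Pr(actual drug use | positive screen, lab handling error) ≈ 0.1429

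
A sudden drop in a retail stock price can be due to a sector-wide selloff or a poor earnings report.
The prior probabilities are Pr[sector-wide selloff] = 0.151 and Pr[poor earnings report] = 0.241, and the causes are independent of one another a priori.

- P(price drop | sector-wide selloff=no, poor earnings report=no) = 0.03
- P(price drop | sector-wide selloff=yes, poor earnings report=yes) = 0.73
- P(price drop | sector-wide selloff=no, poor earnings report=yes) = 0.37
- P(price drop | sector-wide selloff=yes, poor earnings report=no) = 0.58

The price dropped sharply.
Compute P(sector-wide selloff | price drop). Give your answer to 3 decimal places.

P(sector-wide selloff | price drop) ≈ 0.495

For the numerator, keep only sector-wide selloff=true terms: 0.066473 + 0.026565 = 0.093038
Denominator P(price drop): 0.03*0.849*0.759 + 0.37*0.849*0.241 + 0.58*0.151*0.759 + 0.73*0.151*0.241 = 0.188075
Posterior = 0.093038 / 0.188075 ≈ 0.495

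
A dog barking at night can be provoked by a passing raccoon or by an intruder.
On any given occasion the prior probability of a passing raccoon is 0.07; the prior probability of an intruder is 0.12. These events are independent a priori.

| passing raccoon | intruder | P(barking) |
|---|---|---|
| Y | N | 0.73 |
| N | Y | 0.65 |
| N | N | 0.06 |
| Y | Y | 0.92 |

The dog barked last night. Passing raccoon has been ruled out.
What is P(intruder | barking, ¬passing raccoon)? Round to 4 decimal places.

P(intruder | barking, ¬passing raccoon) ≈ 0.5963

Enumerate both values of intruder and weight by the priors:
  P(barking | ¬passing raccoon) = 0.06*0.88 + 0.65*0.12
        = 0.052800 + 0.078000 = 0.130800
Configurations with intruder contribute 0.078000, so
  P(intruder | barking, ¬passing raccoon) = 0.078000 / 0.130800 ≈ 0.5963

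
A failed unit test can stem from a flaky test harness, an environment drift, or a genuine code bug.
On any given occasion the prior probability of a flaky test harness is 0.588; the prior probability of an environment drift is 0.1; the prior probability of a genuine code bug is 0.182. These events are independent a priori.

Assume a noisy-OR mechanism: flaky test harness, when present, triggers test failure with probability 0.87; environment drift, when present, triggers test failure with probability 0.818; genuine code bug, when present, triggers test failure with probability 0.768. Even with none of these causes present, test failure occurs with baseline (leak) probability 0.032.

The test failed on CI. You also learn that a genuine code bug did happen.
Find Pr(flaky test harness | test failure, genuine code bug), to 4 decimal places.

Pr(flaky test harness | test failure, genuine code bug) ≈ 0.6363

Under noisy-OR, P(test failure | causes) = 1 − (1−0.032)·∏(1−qᵢ) over the active causes.
For the numerator, keep only flaky test harness=true terms: 0.513750 + 0.058488 = 0.572238
The normalizing constant is 0.775424×0.412×0.9 + 0.959127×0.412×0.1 + 0.970805×0.588×0.9 + 0.994687×0.588×0.1 = 0.899281
P(flaky test harness | test failure, genuine code bug) = 0.572238/0.899281 ≈ 0.6363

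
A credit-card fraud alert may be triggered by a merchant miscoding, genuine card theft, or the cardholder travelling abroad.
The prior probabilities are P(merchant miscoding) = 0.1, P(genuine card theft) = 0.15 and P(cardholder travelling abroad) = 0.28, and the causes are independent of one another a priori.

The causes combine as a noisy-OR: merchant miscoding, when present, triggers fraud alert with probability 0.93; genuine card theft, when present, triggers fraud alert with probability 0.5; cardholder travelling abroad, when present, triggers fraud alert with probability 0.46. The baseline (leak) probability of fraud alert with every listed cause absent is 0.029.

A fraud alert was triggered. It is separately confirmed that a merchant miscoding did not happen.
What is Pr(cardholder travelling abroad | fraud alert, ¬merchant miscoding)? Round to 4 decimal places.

Under noisy-OR, P(fraud alert | causes) = 1 − (1−0.029)·∏(1−qᵢ) over the active causes.
P(fraud alert | ¬merchant miscoding) = 0.029·0.85·0.72 + 0.47566·0.85·0.28 + 0.5145·0.15·0.72 + 0.73783·0.15·0.28 = 0.017748 + 0.113207 + 0.055566 + 0.030989 = 0.217510
Restricting to configurations with cardholder travelling abroad present: 0.113207 + 0.030989 = 0.144196.
Hence the posterior is 0.144196/0.217510 ≈ 0.6629.

Pr(cardholder travelling abroad | fraud alert, ¬merchant miscoding) ≈ 0.6629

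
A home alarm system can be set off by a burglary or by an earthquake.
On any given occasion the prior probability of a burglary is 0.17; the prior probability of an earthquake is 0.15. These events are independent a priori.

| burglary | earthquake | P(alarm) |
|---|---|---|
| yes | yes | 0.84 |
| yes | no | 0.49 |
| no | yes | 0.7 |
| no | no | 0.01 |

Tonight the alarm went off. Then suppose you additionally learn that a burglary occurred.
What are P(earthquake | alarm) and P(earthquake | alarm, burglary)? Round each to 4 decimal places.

P(alarm) = 0.01×0.83×0.85 + 0.7×0.83×0.15 + 0.49×0.17×0.85 + 0.84×0.17×0.15 = 0.007055 + 0.087150 + 0.070805 + 0.021420 = 0.186430
The earthquake-present share is 0.087150 + 0.021420 = 0.108570.
Hence the posterior is 0.108570/0.186430 ≈ 0.5824.

With the extra evidence:
Weight on earthquake=true, given the evidence: 0.84*0.15 = 0.126000
Normalizer over all consistent configurations: 0.49*0.85 + 0.84*0.15 = 0.542500
Posterior = 0.126000 / 0.542500 ≈ 0.2323
— burglary explains away the evidence for earthquake.

P(earthquake | alarm) ≈ 0.5824; P(earthquake | alarm, burglary) ≈ 0.2323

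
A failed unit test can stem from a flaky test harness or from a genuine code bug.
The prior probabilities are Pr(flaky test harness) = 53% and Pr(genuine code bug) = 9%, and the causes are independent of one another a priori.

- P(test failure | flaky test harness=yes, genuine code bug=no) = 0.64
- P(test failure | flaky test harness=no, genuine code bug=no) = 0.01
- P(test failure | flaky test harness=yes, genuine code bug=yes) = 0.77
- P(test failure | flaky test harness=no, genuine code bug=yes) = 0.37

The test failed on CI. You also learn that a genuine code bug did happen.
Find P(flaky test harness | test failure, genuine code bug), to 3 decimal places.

P(flaky test harness | test failure, genuine code bug) ≈ 0.701

P(test failure | genuine code bug) = 0.37×0.47 + 0.77×0.53 = 0.173900 + 0.408100 = 0.582000
Restricting to configurations with flaky test harness present: 0.77×0.53 = 0.408100.
P(flaky test harness | test failure, genuine code bug) = 0.408100 / 0.582000 ≈ 0.701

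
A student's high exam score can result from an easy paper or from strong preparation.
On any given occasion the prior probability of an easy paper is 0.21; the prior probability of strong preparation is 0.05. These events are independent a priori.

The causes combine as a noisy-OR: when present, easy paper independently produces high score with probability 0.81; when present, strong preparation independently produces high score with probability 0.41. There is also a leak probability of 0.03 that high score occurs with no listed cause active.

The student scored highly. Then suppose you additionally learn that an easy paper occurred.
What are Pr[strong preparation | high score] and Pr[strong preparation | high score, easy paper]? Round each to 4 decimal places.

Pr[strong preparation | high score] ≈ 0.1241; Pr[strong preparation | high score, easy paper] ≈ 0.0544

Under noisy-OR, P(high score | causes) = 1 − (1−0.03)·∏(1−qᵢ) over the active causes.
Weight on strong preparation=true, given the evidence: 0.016894 + 0.009358 = 0.026252
Denominator P(high score): 0.03·0.79·0.95 + 0.4277·0.79·0.05 + 0.8157·0.21·0.95 + 0.891263·0.21·0.05 = 0.211499
P(strong preparation | high score) = 0.026252/0.211499 ≈ 0.1241

Now condition on the additional information:
P(high score | easy paper) = 0.8157·0.95 + 0.891263·0.05 = 0.774915 + 0.044563 = 0.819478
Restricting to configurations with strong preparation present: 0.891263·0.05 = 0.044563.
Hence the posterior is 0.044563/0.819478 ≈ 0.0544.
The drop from 0.1241 to 0.0544 is the explaining-away (discounting) effect.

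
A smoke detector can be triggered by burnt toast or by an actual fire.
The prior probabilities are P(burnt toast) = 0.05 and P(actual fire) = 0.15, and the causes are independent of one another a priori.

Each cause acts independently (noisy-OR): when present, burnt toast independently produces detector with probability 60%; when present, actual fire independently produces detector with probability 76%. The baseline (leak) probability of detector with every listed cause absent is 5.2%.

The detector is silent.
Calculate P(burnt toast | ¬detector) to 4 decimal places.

P(burnt toast | ¬detector) ≈ 0.0206

Under noisy-OR, P(detector | causes) = 1 − (1−0.052)·∏(1−qᵢ) over the active causes.
P(¬detector) = 0.948*0.95*0.85 + 0.22752*0.95*0.15 + 0.3792*0.05*0.85 + 0.091008*0.05*0.15 = 0.765510 + 0.032422 + 0.016116 + 0.000683 = 0.814731
The burnt toast-present share is 0.016116 + 0.000683 = 0.016799.
Hence the posterior is 0.016799/0.814731 ≈ 0.0206.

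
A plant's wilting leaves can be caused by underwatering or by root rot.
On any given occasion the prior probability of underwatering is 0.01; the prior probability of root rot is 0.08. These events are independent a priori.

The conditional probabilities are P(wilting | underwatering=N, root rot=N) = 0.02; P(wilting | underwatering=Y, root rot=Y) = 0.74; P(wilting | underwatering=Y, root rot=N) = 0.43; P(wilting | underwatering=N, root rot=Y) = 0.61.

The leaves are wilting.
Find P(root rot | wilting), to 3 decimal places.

P(root rot | wilting) ≈ 0.688

Sum P(wilting|·) weighted by the priors over the 4 (underwatering, root rot) configurations:
  P(wilting) = 0.02·0.99·0.92 + 0.61·0.99·0.08 + 0.43·0.01·0.92 + 0.74·0.01·0.08
        = 0.018216 + 0.048312 + 0.003956 + 0.000592 = 0.071076
The terms with root rot present sum to 0.048904, so
  P(root rot | wilting) = 0.048904 / 0.071076 ≈ 0.688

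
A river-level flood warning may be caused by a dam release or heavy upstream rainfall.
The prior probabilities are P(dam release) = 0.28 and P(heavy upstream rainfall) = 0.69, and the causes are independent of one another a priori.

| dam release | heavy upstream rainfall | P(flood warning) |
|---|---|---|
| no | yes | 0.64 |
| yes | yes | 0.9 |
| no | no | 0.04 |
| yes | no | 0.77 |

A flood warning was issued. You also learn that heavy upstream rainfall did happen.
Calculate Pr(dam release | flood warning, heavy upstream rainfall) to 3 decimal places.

Pr(dam release | flood warning, heavy upstream rainfall) ≈ 0.354

Weight on dam release=true, given the evidence: 0.9*0.28 = 0.252000
The normalizing constant is 0.64*0.72 + 0.9*0.28 = 0.712800
Posterior = 0.252000 / 0.712800 ≈ 0.354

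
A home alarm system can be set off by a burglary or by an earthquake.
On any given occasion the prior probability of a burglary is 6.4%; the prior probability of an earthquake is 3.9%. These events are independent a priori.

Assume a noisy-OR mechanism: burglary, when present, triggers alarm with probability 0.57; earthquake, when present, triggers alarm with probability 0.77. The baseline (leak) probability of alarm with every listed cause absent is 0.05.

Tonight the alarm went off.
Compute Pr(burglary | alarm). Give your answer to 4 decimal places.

Pr(burglary | alarm) ≈ 0.3446

Under noisy-OR, P(alarm | causes) = 1 − (1−0.05)·∏(1−qᵢ) over the active causes.
Numerator (weight on configurations with burglary): 0.036380 + 0.002261 = 0.038641
The normalizing constant is 0.05*0.936*0.961 + 0.7815*0.936*0.039 + 0.5915*0.064*0.961 + 0.906045*0.064*0.039 = 0.112144
P(burglary | alarm) = 0.038641/0.112144 ≈ 0.3446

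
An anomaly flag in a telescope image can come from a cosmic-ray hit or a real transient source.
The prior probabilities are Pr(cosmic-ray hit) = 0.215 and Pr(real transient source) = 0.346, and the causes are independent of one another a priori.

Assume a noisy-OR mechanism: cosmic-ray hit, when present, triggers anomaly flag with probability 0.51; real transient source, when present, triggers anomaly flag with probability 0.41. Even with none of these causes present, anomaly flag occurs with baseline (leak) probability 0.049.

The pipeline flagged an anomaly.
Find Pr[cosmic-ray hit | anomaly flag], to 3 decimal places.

Under noisy-OR, P(anomaly flag | causes) = 1 − (1−0.049)·∏(1−qᵢ) over the active causes.
Weight on cosmic-ray hit=true, given the evidence: 0.075087 + 0.053938 = 0.129025
Denominator P(anomaly flag): 0.049·0.785·0.654 + 0.43891·0.785·0.346 + 0.53401·0.215·0.654 + 0.725066·0.215·0.346 = 0.273393
P(cosmic-ray hit | anomaly flag) = 0.129025/0.273393 ≈ 0.472

Pr[cosmic-ray hit | anomaly flag] ≈ 0.472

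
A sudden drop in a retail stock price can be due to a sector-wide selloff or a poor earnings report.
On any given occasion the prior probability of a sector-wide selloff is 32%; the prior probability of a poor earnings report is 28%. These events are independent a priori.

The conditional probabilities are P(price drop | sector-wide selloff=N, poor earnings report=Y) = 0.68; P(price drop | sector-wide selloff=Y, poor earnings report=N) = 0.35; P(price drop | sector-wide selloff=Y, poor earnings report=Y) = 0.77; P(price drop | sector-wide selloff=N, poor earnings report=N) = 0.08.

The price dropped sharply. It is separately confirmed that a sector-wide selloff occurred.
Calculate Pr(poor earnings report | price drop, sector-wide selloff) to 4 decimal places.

Pr(poor earnings report | price drop, sector-wide selloff) ≈ 0.4611

Weight on poor earnings report=true, given the evidence: 0.77·0.28 = 0.215600
Denominator P(price drop | sector-wide selloff): 0.35·0.72 + 0.77·0.28 = 0.467600
Posterior = 0.215600 / 0.467600 ≈ 0.4611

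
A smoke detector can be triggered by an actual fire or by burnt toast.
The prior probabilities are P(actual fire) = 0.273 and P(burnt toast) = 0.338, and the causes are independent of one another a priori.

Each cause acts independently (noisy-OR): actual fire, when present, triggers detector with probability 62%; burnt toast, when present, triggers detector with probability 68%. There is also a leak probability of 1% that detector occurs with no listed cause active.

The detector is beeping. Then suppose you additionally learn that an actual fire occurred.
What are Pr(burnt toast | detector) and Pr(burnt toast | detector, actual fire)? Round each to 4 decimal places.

Pr(burnt toast | detector) ≈ 0.6793; Pr(burnt toast | detector, actual fire) ≈ 0.4186

Under noisy-OR, P(detector | causes) = 1 − (1−0.01)·∏(1−qᵢ) over the active causes.
P(detector) = 0.01·0.727·0.662 + 0.6832·0.727·0.338 + 0.6238·0.273·0.662 + 0.879616·0.273·0.338 = 0.004813 + 0.167880 + 0.112737 + 0.081166 = 0.366596
Of this, 0.249046 comes from 0.167880 + 0.081166 (the burnt toast=true cases).
P(burnt toast | detector) = 0.249046 / 0.366596 ≈ 0.6793

With the extra evidence:
P(detector | actual fire) = 0.6238·0.662 + 0.879616·0.338 = 0.412956 + 0.297310 = 0.710266
Restricting to configurations with burnt toast present: 0.879616·0.338 = 0.297310.
Hence the posterior is 0.297310/0.710266 ≈ 0.4186.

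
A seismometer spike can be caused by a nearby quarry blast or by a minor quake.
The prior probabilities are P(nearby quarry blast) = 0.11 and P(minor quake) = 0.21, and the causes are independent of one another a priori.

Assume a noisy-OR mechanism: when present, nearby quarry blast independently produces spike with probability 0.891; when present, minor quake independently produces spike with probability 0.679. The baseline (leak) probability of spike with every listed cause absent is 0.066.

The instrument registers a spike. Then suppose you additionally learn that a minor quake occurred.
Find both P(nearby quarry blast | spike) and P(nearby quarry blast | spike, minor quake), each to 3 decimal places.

P(nearby quarry blast | spike) ≈ 0.362; P(nearby quarry blast | spike, minor quake) ≈ 0.146

Under noisy-OR, P(spike | causes) = 1 − (1−0.066)·∏(1−qᵢ) over the active causes.
Numerator (weight on configurations with nearby quarry blast): 0.078053 + 0.022345 = 0.100398
The normalizing constant is 0.066×0.89×0.79 + 0.700186×0.89×0.21 + 0.898194×0.11×0.79 + 0.96732×0.11×0.21 = 0.277668
P(nearby quarry blast | spike) = 0.100398/0.277668 ≈ 0.362

Now condition on the additional information:
Weight on nearby quarry blast=true, given the evidence: 0.96732·0.11 = 0.106405
The normalizing constant is 0.700186·0.89 + 0.96732·0.11 = 0.729571
P(nearby quarry blast | spike, minor quake) = 0.106405/0.729571 ≈ 0.146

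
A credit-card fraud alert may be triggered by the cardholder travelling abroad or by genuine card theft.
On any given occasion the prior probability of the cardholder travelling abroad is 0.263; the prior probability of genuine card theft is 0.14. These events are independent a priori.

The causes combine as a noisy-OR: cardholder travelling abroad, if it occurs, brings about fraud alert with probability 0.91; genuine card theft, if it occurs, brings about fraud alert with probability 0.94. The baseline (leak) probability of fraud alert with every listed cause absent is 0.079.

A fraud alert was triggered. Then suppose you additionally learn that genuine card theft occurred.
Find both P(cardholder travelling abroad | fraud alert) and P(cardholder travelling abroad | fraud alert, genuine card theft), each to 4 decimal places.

P(cardholder travelling abroad | fraud alert) ≈ 0.6232; P(cardholder travelling abroad | fraud alert, genuine card theft) ≈ 0.2732

Under noisy-OR, P(fraud alert | causes) = 1 − (1−0.079)·∏(1−qᵢ) over the active causes.
Weight on cardholder travelling abroad=true, given the evidence: 0.207432 + 0.036637 = 0.244069
Denominator P(fraud alert): 0.079*0.737*0.86 + 0.94474*0.737*0.14 + 0.91711*0.263*0.86 + 0.995027*0.263*0.14 = 0.391619
Posterior = 0.244069 / 0.391619 ≈ 0.6232

With the extra evidence:
Sum P(fraud alert|·) weighted by the priors over both values of cardholder travelling abroad:
  P(fraud alert | genuine card theft) = 0.94474×0.737 + 0.995027×0.263
        = 0.696273 + 0.261692 = 0.957965
Keeping only the cardholder travelling abroad-present terms gives 0.261692, so
  P(cardholder travelling abroad | fraud alert, genuine card theft) = 0.261692 / 0.957965 ≈ 0.2732
— genuine card theft explains away the evidence for cardholder travelling abroad.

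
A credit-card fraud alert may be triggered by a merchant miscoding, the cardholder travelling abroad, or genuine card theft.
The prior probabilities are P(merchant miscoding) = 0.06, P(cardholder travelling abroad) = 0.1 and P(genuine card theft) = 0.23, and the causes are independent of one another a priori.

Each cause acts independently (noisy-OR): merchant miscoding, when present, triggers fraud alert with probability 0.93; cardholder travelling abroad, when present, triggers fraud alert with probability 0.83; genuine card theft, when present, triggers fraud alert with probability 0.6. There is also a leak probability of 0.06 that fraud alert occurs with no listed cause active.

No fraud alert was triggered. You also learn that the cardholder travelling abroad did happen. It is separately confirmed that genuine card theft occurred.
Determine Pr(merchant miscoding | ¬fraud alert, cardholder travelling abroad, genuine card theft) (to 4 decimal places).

Under noisy-OR, P(fraud alert | causes) = 1 − (1−0.06)·∏(1−qᵢ) over the active causes.
Numerator (weight on configurations with merchant miscoding): 0.004474*0.06 = 0.000268
Normalizer over all consistent configurations: 0.06392*0.94 + 0.004474*0.06 = 0.060353
P(merchant miscoding | ¬fraud alert, cardholder travelling abroad, genuine card theft) = 0.000268/0.060353 ≈ 0.0044

Pr(merchant miscoding | ¬fraud alert, cardholder travelling abroad, genuine card theft) ≈ 0.0044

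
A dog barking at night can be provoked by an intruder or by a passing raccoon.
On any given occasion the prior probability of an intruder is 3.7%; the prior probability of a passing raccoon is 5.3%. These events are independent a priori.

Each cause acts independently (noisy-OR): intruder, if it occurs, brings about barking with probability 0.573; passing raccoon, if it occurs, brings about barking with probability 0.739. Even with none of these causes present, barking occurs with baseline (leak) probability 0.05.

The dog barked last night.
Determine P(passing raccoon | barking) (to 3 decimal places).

P(passing raccoon | barking) ≈ 0.377

Under noisy-OR, P(barking | causes) = 1 − (1−0.05)·∏(1−qᵢ) over the active causes.
Numerator (weight on configurations with passing raccoon): 0.038384 + 0.001753 = 0.040137
Normalizer over all consistent configurations: 0.05·0.963·0.947 + 0.75205·0.963·0.053 + 0.59435·0.037·0.947 + 0.894125·0.037·0.053 = 0.106560
P(passing raccoon | barking) = 0.040137/0.106560 ≈ 0.377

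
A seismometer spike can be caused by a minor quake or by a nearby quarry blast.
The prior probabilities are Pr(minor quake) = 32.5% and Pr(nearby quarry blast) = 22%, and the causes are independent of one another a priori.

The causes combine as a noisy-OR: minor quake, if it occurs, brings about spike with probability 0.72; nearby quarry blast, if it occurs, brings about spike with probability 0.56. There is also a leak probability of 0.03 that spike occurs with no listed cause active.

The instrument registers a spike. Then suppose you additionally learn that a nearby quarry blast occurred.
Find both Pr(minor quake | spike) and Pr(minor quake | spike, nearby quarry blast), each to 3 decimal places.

Pr(minor quake | spike) ≈ 0.710; Pr(minor quake | spike, nearby quarry blast) ≈ 0.425

Under noisy-OR, P(spike | causes) = 1 − (1−0.03)·∏(1−qᵢ) over the active causes.
P(spike) = 0.03*0.675*0.78 + 0.5732*0.675*0.22 + 0.7284*0.325*0.78 + 0.880496*0.325*0.22 = 0.015795 + 0.085120 + 0.184649 + 0.062955 = 0.348519
Restricting to configurations with minor quake present: 0.184649 + 0.062955 = 0.247604.
P(minor quake | spike) = 0.247604 / 0.348519 ≈ 0.710

With the extra evidence:
Sum P(spike|·) weighted by the priors over both values of minor quake:
  P(spike | nearby quarry blast) = 0.5732×0.675 + 0.880496×0.325
        = 0.386910 + 0.286161 = 0.673071
Keeping only the minor quake-present terms gives 0.286161, so
  P(minor quake | spike, nearby quarry blast) = 0.286161 / 0.673071 ≈ 0.425
This is intercausal reasoning (explaining away): once nearby quarry blast accounts for the spike, minor quake becomes less likely.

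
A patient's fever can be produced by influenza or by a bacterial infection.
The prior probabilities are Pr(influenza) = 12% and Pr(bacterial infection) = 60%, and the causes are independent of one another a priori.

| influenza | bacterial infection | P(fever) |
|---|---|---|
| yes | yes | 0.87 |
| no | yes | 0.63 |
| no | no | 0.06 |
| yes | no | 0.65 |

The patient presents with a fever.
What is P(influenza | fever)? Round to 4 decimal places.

P(influenza | fever) ≈ 0.2097

By total probability over the 4 (influenza, bacterial infection) configurations:
  P(fever) = 0.06×0.88×0.4 + 0.63×0.88×0.6 + 0.65×0.12×0.4 + 0.87×0.12×0.6
        = 0.021120 + 0.332640 + 0.031200 + 0.062640 = 0.447600
The terms with influenza present sum to 0.093840, so
  P(influenza | fever) = 0.093840 / 0.447600 ≈ 0.2097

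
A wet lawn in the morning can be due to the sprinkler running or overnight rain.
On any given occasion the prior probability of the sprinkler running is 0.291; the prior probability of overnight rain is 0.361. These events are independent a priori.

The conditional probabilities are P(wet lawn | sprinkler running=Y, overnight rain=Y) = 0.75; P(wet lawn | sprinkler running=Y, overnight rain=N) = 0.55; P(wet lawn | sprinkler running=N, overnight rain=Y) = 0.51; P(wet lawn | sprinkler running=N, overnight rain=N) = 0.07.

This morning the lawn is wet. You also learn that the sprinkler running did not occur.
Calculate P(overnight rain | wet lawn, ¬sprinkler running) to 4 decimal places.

P(overnight rain | wet lawn, ¬sprinkler running) ≈ 0.8045

By total probability over both values of overnight rain:
  P(wet lawn | ¬sprinkler running) = 0.07×0.639 + 0.51×0.361
        = 0.044730 + 0.184110 = 0.228840
The terms with overnight rain present sum to 0.184110, so
  P(overnight rain | wet lawn, ¬sprinkler running) = 0.184110 / 0.228840 ≈ 0.8045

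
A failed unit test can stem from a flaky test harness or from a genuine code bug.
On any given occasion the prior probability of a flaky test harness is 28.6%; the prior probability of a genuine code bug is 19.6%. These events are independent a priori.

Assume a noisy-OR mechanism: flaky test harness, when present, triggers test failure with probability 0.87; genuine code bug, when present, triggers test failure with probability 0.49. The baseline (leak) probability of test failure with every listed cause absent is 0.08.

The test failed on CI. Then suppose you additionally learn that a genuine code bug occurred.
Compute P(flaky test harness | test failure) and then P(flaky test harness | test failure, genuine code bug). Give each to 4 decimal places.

Under noisy-OR, P(test failure | causes) = 1 − (1−0.08)·∏(1−qᵢ) over the active causes.
Numerator (weight on configurations with flaky test harness): 0.202443 + 0.052637 = 0.255080
Normalizer over all consistent configurations: 0.08·0.714·0.804 + 0.5308·0.714·0.196 + 0.8804·0.286·0.804 + 0.939004·0.286·0.196 = 0.375286
P(flaky test harness | test failure) = 0.255080/0.375286 ≈ 0.6797

With the extra evidence:
Weight on flaky test harness=true, given the evidence: 0.939004·0.286 = 0.268555
Normalizer over all consistent configurations: 0.5308·0.714 + 0.939004·0.286 = 0.647546
Posterior = 0.268555 / 0.647546 ≈ 0.4147
This is intercausal reasoning (explaining away): once genuine code bug accounts for the test failure, flaky test harness becomes less likely.

P(flaky test harness | test failure) ≈ 0.6797; P(flaky test harness | test failure, genuine code bug) ≈ 0.4147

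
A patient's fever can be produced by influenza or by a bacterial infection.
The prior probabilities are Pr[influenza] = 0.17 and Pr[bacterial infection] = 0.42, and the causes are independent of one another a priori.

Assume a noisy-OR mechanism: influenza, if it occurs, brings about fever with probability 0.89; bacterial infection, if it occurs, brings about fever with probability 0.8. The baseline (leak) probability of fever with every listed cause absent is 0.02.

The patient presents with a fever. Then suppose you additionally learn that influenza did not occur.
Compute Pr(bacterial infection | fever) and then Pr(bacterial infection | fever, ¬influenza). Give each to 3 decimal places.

Pr(bacterial infection | fever) ≈ 0.782; Pr(bacterial infection | fever, ¬influenza) ≈ 0.967

Under noisy-OR, P(fever | causes) = 1 − (1−0.02)·∏(1−qᵢ) over the active causes.
By total probability over the 4 (influenza, bacterial infection) configurations:
  P(fever) = 0.02*0.83*0.58 + 0.804*0.83*0.42 + 0.8922*0.17*0.58 + 0.97844*0.17*0.42
        = 0.009628 + 0.280274 + 0.087971 + 0.069861 = 0.447734
Keeping only the bacterial infection-present terms gives 0.350135, so
  P(bacterial infection | fever) = 0.350135 / 0.447734 ≈ 0.782

Now also conditioning on influenza≠true:
P(fever | ¬influenza) = 0.02·0.58 + 0.804·0.42 = 0.011600 + 0.337680 = 0.349280
Of this, 0.337680 comes from 0.804·0.42 (the bacterial infection=true cases).
So P(bacterial infection | fever, ¬influenza) = 0.337680/0.349280 ≈ 0.967.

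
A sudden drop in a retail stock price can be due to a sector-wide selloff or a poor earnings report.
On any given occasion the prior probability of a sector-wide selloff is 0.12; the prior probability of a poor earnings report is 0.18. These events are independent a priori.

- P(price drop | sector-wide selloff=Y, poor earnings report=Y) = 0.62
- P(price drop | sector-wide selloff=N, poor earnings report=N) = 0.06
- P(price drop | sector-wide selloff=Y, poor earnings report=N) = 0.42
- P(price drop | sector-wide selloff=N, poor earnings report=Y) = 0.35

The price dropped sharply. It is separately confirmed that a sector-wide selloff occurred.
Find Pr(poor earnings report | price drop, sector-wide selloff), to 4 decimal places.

Pr(poor earnings report | price drop, sector-wide selloff) ≈ 0.2447

P(price drop | sector-wide selloff) = 0.42*0.82 + 0.62*0.18 = 0.344400 + 0.111600 = 0.456000
The poor earnings report-present share is 0.62*0.18 = 0.111600.
Hence the posterior is 0.111600/0.456000 ≈ 0.2447.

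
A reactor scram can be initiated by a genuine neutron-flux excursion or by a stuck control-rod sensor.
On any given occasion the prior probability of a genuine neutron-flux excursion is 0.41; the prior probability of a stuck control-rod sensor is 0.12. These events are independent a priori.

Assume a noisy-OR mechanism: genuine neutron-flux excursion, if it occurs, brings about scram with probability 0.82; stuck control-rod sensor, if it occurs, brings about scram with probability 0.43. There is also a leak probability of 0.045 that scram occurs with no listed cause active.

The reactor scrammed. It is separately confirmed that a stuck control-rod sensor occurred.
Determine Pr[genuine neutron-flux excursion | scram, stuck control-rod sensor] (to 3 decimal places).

Pr[genuine neutron-flux excursion | scram, stuck control-rod sensor] ≈ 0.579

Under noisy-OR, P(scram | causes) = 1 − (1−0.045)·∏(1−qᵢ) over the active causes.
P(scram | stuck control-rod sensor) = 0.45565·0.59 + 0.902017·0.41 = 0.268834 + 0.369827 = 0.638661
The genuine neutron-flux excursion-present share is 0.902017·0.41 = 0.369827.
P(genuine neutron-flux excursion | scram, stuck control-rod sensor) = 0.369827 / 0.638661 ≈ 0.579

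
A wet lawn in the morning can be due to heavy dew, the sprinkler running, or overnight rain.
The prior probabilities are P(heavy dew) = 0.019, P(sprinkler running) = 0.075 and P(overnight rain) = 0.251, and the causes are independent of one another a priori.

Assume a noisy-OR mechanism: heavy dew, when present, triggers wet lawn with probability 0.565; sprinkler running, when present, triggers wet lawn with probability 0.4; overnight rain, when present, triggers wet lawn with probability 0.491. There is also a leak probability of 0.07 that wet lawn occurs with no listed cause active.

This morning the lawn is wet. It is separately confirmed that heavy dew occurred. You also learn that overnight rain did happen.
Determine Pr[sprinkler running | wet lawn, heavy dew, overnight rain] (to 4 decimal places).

Pr[sprinkler running | wet lawn, heavy dew, overnight rain] ≈ 0.0821

Under noisy-OR, P(wet lawn | causes) = 1 − (1−0.07)·∏(1−qᵢ) over the active causes.
Weight on sprinkler running=true, given the evidence: 0.87645×0.075 = 0.065734
Denominator P(wet lawn | heavy dew, overnight rain): 0.794084×0.925 + 0.87645×0.075 = 0.800262
P(sprinkler running | wet lawn, heavy dew, overnight rain) = 0.065734/0.800262 ≈ 0.0821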